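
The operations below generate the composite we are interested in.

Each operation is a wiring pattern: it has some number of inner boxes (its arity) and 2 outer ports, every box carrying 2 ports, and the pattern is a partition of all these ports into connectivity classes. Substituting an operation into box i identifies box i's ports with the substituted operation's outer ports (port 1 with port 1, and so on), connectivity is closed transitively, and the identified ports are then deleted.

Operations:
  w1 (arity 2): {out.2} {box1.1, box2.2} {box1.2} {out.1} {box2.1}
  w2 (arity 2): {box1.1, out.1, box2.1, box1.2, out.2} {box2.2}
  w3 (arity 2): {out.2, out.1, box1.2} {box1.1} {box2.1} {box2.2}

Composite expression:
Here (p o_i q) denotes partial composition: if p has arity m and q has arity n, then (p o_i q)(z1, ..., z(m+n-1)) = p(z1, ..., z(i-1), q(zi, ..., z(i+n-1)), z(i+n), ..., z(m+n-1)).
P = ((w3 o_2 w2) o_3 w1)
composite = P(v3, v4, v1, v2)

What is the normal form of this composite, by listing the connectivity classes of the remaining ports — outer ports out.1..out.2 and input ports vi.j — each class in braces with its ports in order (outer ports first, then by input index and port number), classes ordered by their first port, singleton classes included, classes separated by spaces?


{out.1, out.2, v3.2} {v1.1, v2.2} {v1.2} {v2.1} {v3.1} {v4.1, v4.2}

Treat the ports identified at w3 as solder joints: merge, then drop.
after w1, the pattern on (v1, v2) reads {out.1} {out.2} {v1.1, v2.2} {v1.2} {v2.1} (out.j = its outer ports)
after w2, the pattern on (v4, v1, v2) reads {out.1, out.2, v4.1, v4.2} {v1.1, v2.2} {v1.2} {v2.1} (out.j = its outer ports)
after w3, the pattern on (v3, v4, v1, v2) reads {out.1, out.2, v3.2} {v1.1, v2.2} {v1.2} {v2.1} {v3.1} {v4.1, v4.2} (out.j = its outer ports)


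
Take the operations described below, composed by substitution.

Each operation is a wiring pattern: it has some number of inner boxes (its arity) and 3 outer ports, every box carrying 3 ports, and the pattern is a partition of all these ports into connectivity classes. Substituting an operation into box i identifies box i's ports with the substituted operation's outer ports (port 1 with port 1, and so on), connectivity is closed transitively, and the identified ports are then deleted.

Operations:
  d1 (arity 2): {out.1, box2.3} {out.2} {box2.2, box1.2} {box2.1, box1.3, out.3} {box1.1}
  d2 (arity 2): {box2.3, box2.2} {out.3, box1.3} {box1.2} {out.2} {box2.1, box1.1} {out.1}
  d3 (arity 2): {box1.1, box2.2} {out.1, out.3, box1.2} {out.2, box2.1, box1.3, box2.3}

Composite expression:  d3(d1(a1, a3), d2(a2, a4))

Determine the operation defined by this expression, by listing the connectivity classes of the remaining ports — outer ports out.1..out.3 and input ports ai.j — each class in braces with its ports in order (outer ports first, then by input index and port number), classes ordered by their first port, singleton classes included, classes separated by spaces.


{out.1, out.3} {out.2, a1.3, a2.3, a3.1} {a1.1} {a1.2, a3.2} {a2.1, a4.1} {a2.2} {a3.3} {a4.2, a4.3}

Two ports join when wires chain via d3-identified ports.
composing d1 on (a1, a3), with out.j its own outer ports: {out.1, a3.3} {out.2} {out.3, a1.3, a3.1} {a1.1} {a1.2, a3.2}
composing d2 on (a2, a4), with out.j its own outer ports: {out.1} {out.2} {out.3, a2.3} {a2.1, a4.1} {a2.2} {a4.2, a4.3}
composing d3 on (a1, a3, a2, a4), with out.j its own outer ports: {out.1, out.3} {out.2, a1.3, a2.3, a3.1} {a1.1} {a1.2, a3.2} {a2.1, a4.1} {a2.2} {a3.3} {a4.2, a4.3}


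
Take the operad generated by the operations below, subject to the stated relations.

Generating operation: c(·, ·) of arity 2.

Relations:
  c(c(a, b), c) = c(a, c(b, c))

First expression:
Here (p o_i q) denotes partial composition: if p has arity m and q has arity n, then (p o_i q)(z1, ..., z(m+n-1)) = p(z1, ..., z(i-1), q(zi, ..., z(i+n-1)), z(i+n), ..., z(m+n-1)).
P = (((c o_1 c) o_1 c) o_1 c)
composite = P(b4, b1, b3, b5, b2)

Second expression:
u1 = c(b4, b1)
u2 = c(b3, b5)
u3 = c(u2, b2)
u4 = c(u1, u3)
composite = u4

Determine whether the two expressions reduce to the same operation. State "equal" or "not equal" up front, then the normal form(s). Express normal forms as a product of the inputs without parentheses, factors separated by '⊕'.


equal; the common form is b4 ⊕ b1 ⊕ b3 ⊕ b5 ⊕ b2

The first expression reduces to b4 ⊕ b1 ⊕ b3 ⊕ b5 ⊕ b2
The second expression reduces to b4 ⊕ b1 ⊕ b3 ⊕ b5 ⊕ b2
Same normal form: equal.


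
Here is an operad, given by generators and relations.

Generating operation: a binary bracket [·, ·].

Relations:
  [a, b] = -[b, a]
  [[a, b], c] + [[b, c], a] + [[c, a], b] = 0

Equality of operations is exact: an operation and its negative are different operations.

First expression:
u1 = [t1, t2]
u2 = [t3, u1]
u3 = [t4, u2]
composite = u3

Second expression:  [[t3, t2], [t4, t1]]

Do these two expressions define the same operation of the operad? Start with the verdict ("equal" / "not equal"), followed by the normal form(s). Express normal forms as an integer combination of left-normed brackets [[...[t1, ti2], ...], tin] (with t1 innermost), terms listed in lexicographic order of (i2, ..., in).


Reducing the first expression gives [[[t1, t2], t3], t4]
Reducing the second expression gives -[[[t1, t4], t2], t3] + [[[t1, t4], t3], t2]
They disagree, so not equal.

not equal: they reduce to [[[t1, t2], t3], t4] and -[[[t1, t4], t2], t3] + [[[t1, t4], t3], t2]


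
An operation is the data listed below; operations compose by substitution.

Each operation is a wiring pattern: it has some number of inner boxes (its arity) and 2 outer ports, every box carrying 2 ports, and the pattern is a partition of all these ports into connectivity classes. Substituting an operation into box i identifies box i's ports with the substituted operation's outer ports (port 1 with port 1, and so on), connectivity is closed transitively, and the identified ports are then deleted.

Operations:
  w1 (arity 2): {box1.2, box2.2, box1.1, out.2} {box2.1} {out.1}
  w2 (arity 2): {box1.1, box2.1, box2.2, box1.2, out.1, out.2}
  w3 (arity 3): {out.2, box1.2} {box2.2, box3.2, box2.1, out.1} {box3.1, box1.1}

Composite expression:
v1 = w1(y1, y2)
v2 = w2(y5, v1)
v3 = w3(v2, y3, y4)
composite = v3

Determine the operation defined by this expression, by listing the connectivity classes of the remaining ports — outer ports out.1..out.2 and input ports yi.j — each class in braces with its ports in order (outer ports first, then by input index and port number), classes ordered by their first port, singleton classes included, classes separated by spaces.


Connectivity passes through glued w3-boundaries; trace each wire chain.
w1 over (y1, y2) gives {out.1} {out.2, y1.1, y1.2, y2.2} {y2.1}, out.j being that stage's outer ports
w2 over (y5, y1, y2) gives {out.1, out.2, y1.1, y1.2, y2.2, y5.1, y5.2} {y2.1}, out.j being that stage's outer ports
w3 over (y5, y1, y2, y3, y4) gives {out.1, y3.1, y3.2, y4.2} {out.2, y1.1, y1.2, y2.2, y4.1, y5.1, y5.2} {y2.1}, out.j being that stage's outer ports

{out.1, y3.1, y3.2, y4.2} {out.2, y1.1, y1.2, y2.2, y4.1, y5.1, y5.2} {y2.1}


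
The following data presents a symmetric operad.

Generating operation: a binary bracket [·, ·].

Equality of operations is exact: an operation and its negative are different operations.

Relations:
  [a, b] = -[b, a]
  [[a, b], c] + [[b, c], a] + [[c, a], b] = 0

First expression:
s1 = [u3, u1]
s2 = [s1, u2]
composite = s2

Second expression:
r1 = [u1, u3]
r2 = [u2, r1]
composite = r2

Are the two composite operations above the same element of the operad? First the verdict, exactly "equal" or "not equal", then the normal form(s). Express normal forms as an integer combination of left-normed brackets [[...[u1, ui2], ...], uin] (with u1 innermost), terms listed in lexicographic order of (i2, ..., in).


equal; the common form is -[[u1, u3], u2]

The first composite normalizes to -[[u1, u3], u2]
The second composite normalizes to -[[u1, u3], u2]
The forms coincide; equal.


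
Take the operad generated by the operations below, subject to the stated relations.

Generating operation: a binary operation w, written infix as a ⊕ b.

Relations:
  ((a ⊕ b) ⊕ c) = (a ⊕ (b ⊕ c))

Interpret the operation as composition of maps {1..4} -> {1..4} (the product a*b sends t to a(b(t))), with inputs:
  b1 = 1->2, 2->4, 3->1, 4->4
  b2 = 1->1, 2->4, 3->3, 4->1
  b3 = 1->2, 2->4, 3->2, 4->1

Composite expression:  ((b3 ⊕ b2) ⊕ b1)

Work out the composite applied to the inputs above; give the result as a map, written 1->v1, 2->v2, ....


1->1, 2->2, 3->2, 4->2


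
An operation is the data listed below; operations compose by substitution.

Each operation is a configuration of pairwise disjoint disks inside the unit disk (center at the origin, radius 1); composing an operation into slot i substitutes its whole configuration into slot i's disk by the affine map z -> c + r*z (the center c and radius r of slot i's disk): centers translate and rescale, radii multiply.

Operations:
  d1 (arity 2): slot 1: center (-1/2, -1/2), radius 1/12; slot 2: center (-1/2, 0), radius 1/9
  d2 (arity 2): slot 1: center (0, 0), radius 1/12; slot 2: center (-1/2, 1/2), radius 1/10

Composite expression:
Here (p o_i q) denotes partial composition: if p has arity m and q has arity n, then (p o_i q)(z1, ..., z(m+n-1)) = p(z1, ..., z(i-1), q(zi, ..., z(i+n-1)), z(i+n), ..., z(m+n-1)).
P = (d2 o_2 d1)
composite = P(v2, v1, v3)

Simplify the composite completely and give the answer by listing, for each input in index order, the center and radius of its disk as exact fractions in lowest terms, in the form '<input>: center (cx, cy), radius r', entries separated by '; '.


v1: center (-11/20, 9/20), radius 1/120; v2: center (0, 0), radius 1/12; v3: center (-11/20, 1/2), radius 1/90


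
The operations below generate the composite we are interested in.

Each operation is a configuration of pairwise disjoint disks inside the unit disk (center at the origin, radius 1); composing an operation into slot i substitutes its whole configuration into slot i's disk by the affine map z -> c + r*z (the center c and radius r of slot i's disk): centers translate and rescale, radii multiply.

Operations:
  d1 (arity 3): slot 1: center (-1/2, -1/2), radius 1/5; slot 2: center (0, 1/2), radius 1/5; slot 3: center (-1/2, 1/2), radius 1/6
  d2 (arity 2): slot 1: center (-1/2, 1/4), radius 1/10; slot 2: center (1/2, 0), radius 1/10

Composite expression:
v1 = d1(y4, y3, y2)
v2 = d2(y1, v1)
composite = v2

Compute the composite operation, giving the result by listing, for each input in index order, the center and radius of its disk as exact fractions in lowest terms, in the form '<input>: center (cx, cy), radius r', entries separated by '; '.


Nesting under d2 composes maps z -> c + r*z down each y-path.
y1: after 1 affine step, its disk has center (-1/2, 1/4), radius 1/10
y4: after 2 affine steps, its disk has center (9/20, -1/20), radius 1/50
y3: after 2 affine steps, its disk has center (1/2, 1/20), radius 1/50
y2: after 2 affine steps, its disk has center (9/20, 1/20), radius 1/60

y1: center (-1/2, 1/4), radius 1/10; y2: center (9/20, 1/20), radius 1/60; y3: center (1/2, 1/20), radius 1/50; y4: center (9/20, -1/20), radius 1/50


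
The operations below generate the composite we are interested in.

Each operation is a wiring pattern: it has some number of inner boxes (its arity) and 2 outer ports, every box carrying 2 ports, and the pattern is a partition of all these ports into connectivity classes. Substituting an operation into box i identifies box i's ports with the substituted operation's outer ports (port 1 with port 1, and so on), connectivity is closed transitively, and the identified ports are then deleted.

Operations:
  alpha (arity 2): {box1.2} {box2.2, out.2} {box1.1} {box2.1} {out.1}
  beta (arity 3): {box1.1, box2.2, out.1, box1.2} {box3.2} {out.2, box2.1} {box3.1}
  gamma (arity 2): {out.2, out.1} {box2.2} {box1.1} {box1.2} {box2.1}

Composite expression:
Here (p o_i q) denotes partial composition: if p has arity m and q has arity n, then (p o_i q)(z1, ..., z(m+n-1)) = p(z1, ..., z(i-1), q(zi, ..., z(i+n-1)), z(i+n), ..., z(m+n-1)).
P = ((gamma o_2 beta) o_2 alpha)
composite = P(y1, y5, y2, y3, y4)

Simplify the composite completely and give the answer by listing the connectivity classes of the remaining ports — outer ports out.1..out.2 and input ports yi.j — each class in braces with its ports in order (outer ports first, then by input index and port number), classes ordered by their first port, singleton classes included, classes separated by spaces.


{out.1, out.2} {y1.1} {y1.2} {y2.1} {y2.2, y3.2} {y3.1} {y4.1} {y4.2} {y5.1} {y5.2}

Substituting into gamma glues patterns; closure does the rest.
after alpha, the pattern on (y5, y2) reads {out.1} {out.2, y2.2} {y2.1} {y5.1} {y5.2} (out.j = its outer ports)
after beta, the pattern on (y5, y2, y3, y4) reads {out.1, y2.2, y3.2} {out.2, y3.1} {y2.1} {y4.1} {y4.2} {y5.1} {y5.2} (out.j = its outer ports)
after gamma, the pattern on (y1, y5, y2, y3, y4) reads {out.1, out.2} {y1.1} {y1.2} {y2.1} {y2.2, y3.2} {y3.1} {y4.1} {y4.2} {y5.1} {y5.2} (out.j = its outer ports)


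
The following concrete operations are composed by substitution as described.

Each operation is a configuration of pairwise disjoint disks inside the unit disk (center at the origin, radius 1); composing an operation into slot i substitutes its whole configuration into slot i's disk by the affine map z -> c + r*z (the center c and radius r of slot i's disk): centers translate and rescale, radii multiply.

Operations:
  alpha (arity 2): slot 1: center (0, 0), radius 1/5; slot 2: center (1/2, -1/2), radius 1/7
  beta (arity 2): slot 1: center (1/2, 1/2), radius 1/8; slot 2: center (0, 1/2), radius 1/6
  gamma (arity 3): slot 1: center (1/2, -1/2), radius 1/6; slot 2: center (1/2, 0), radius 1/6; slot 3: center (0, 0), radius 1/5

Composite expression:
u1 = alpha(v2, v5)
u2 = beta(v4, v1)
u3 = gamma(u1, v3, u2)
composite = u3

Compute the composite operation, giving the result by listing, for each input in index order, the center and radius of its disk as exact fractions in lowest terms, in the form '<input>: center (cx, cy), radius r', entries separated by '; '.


Follow each v-input down from gamma: c' goes to c + r*c', radius to r*r'.
tracing v2 down its 2-map path: center (1/2, -1/2), radius 1/30
tracing v5 down its 2-map path: center (7/12, -7/12), radius 1/42
tracing v3 down its 1-map path: center (1/2, 0), radius 1/6
tracing v4 down its 2-map path: center (1/10, 1/10), radius 1/40
tracing v1 down its 2-map path: center (0, 1/10), radius 1/30

v1: center (0, 1/10), radius 1/30; v2: center (1/2, -1/2), radius 1/30; v3: center (1/2, 0), radius 1/6; v4: center (1/10, 1/10), radius 1/40; v5: center (7/12, -7/12), radius 1/42


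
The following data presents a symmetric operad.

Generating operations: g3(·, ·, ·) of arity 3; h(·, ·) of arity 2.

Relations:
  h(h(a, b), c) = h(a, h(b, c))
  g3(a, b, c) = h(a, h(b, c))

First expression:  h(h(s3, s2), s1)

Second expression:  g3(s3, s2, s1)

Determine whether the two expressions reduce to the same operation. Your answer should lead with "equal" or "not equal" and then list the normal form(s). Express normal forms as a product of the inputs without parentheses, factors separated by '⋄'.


equal; the common form is s3 ⋄ s2 ⋄ s1

The first expression reduces to s3 ⋄ s2 ⋄ s1
The second expression reduces to s3 ⋄ s2 ⋄ s1
The forms coincide; equal.


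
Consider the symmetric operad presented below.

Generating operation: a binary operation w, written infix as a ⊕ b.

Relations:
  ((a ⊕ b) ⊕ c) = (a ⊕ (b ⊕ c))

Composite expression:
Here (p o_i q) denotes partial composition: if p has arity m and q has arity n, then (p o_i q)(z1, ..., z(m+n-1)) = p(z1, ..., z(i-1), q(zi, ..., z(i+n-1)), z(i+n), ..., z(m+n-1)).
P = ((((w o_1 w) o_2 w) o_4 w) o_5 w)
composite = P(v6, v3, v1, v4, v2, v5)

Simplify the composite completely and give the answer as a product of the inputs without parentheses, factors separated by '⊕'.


v6 ⊕ v3 ⊕ v1 ⊕ v4 ⊕ v2 ⊕ v5

Every regrouping of w is equal, so read the v-inputs in written order.
(v3 ⊕ v1) collapses to v3 ⊕ v1
(v6 ⊕ (v3 ⊕ v1)) collapses to v6 ⊕ v3 ⊕ v1
(v2 ⊕ v5) collapses to v2 ⊕ v5
(v4 ⊕ (v2 ⊕ v5)) collapses to v4 ⊕ v2 ⊕ v5
((v6 ⊕ (v3 ⊕ v1)) ⊕ (v4 ⊕ (v2 ⊕ v5))) collapses to v6 ⊕ v3 ⊕ v1 ⊕ v4 ⊕ v2 ⊕ v5


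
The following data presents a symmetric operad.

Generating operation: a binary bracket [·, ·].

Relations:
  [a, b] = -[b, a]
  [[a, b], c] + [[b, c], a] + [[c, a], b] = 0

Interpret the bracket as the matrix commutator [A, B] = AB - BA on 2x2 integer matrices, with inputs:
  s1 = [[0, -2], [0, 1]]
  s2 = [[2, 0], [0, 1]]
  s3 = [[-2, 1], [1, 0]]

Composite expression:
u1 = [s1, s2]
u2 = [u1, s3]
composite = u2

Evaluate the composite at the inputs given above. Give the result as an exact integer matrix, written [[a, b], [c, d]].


[s1, s2] = [[0, 2], [0, 0]]
[[s1, s2], s3] = [[2, 4], [0, -2]]

[[2, 4], [0, -2]]


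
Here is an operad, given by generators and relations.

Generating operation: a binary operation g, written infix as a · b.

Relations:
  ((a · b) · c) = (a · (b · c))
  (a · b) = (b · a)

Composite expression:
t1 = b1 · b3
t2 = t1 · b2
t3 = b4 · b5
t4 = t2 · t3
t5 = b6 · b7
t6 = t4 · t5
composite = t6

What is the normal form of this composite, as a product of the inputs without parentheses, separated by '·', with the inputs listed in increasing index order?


b1 · b2 · b3 · b4 · b5 · b6 · b7

Both nesting and order wash out for g; what remains is which b's occur.
(b1 · b3) unparenthesizes to b1 · b3
((b1 · b3) · b2) unparenthesizes to b1 · b3 · b2
(b4 · b5) unparenthesizes to b4 · b5
(((b1 · b3) · b2) · (b4 · b5)) unparenthesizes to b1 · b3 · b2 · b4 · b5
(b6 · b7) unparenthesizes to b6 · b7
((((b1 · b3) · b2) · (b4 · b5)) · (b6 · b7)) unparenthesizes to b1 · b3 · b2 · b4 · b5 · b6 · b7
sorting the factors by input index: b1 · b2 · b3 · b4 · b5 · b6 · b7


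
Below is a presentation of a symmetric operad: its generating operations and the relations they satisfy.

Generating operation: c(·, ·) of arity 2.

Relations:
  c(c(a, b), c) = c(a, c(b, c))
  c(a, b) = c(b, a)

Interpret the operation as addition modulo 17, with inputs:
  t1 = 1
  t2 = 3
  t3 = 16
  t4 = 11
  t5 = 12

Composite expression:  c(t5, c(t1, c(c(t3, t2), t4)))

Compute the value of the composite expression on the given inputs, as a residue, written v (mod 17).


9 (mod 17)

c(t3, t2) = 2
c(c(t3, t2), t4) = 13
c(t1, c(c(t3, t2), t4)) = 14
c(t5, c(t1, c(c(t3, t2), t4))) = 9


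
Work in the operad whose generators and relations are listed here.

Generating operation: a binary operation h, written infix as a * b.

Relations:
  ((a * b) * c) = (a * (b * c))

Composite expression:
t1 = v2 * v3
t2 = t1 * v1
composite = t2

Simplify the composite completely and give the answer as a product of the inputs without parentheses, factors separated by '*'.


v2 * v3 * v1

The h-tree's shape is irrelevant; the v-reading-order decides.
(v2 * v3) collapses to v2 * v3
((v2 * v3) * v1) collapses to v2 * v3 * v1


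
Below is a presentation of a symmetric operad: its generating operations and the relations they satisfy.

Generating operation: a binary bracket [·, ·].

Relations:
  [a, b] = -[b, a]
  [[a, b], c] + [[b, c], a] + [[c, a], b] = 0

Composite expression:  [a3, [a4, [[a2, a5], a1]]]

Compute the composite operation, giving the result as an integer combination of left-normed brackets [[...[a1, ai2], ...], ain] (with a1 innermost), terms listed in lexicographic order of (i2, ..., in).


Skip Jacobi rewriting: expand, keep a1-initial words, read off terms.
Composite bracket: [a3, [a4, [[a2, a5], a1]]]
Expanding via [a, b] = ab - ba: 16 signed words (2^4 = 16).
Only words starting with a1 matter:
  sign of a1a2a5a4a3 is -1, so it contributes -[[[[a1, a2], a5], a4], a3]
  sign of a1a5a2a4a3 is +1, so it contributes +[[[[a1, a5], a2], a4], a3]

-[[[[a1, a2], a5], a4], a3] + [[[[a1, a5], a2], a4], a3]


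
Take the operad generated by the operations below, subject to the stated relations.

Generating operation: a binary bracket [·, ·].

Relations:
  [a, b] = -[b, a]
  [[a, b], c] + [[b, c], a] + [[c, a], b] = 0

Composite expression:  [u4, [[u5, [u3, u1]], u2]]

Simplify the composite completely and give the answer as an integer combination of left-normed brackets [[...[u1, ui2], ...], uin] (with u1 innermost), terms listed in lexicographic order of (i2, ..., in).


Skip Jacobi rewriting: expand, keep u1-initial words, read off terms.
Composite bracket: [u4, [[u5, [u3, u1]], u2]]
Under [a, b] = ab - ba we get 16 signed associative words (2^4 = 16).
Collect the words opening with u1:
  the word u1u3u5u2u4 carries sign -1 and contributes -[[[[u1, u3], u5], u2], u4]

-[[[[u1, u3], u5], u2], u4]


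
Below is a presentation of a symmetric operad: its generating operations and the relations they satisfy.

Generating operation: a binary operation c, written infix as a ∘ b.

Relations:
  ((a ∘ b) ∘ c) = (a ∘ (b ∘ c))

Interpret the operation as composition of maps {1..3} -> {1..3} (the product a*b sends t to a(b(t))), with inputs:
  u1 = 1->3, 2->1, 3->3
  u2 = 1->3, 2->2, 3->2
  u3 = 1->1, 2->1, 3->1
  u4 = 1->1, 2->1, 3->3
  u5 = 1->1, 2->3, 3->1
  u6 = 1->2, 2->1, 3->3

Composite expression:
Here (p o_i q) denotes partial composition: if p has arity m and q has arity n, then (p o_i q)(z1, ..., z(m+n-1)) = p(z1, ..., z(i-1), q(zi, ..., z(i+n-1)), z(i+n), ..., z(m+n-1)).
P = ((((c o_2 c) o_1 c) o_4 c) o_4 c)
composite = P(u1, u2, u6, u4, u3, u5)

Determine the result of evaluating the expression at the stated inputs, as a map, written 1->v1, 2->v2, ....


(u1 ∘ u2) = 1->3, 2->1, 3->1
(u4 ∘ u3) = 1->1, 2->1, 3->1
((u4 ∘ u3) ∘ u5) = 1->1, 2->1, 3->1
(u6 ∘ ((u4 ∘ u3) ∘ u5)) = 1->2, 2->2, 3->2
((u1 ∘ u2) ∘ (u6 ∘ ((u4 ∘ u3) ∘ u5))) = 1->1, 2->1, 3->1

1->1, 2->1, 3->1


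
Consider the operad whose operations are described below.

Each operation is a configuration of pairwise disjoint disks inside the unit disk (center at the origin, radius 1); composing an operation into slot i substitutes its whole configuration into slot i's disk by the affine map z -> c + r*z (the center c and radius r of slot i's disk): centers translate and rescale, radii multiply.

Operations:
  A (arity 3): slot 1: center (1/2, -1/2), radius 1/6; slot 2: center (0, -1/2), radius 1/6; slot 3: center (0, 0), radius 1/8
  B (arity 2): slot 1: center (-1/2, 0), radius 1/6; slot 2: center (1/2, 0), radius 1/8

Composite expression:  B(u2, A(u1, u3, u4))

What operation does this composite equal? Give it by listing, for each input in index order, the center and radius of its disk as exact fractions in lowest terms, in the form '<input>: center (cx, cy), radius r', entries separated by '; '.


u1: center (9/16, -1/16), radius 1/48; u2: center (-1/2, 0), radius 1/6; u3: center (1/2, -1/16), radius 1/48; u4: center (1/2, 0), radius 1/64

Below B, radii multiply path by path; the u-disk centers shift.
u2: after 1 affine step, its disk has center (-1/2, 0), radius 1/6
u1: after 2 affine steps, its disk has center (9/16, -1/16), radius 1/48
u3: after 2 affine steps, its disk has center (1/2, -1/16), radius 1/48
u4: after 2 affine steps, its disk has center (1/2, 0), radius 1/64


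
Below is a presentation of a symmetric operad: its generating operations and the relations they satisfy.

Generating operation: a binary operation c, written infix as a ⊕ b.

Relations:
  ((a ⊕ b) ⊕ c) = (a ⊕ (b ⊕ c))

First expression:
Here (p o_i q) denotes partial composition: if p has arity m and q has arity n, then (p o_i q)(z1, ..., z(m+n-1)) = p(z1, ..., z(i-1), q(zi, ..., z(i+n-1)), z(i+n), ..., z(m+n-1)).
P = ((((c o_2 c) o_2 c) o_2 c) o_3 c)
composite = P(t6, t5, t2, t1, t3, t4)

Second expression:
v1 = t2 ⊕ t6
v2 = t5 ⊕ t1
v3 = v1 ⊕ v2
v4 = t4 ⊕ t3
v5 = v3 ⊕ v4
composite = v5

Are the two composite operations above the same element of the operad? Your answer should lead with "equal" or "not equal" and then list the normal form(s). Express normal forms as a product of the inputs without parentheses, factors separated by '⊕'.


not equal — first t6 ⊕ t5 ⊕ t2 ⊕ t1 ⊕ t3 ⊕ t4, second t2 ⊕ t6 ⊕ t5 ⊕ t1 ⊕ t4 ⊕ t3


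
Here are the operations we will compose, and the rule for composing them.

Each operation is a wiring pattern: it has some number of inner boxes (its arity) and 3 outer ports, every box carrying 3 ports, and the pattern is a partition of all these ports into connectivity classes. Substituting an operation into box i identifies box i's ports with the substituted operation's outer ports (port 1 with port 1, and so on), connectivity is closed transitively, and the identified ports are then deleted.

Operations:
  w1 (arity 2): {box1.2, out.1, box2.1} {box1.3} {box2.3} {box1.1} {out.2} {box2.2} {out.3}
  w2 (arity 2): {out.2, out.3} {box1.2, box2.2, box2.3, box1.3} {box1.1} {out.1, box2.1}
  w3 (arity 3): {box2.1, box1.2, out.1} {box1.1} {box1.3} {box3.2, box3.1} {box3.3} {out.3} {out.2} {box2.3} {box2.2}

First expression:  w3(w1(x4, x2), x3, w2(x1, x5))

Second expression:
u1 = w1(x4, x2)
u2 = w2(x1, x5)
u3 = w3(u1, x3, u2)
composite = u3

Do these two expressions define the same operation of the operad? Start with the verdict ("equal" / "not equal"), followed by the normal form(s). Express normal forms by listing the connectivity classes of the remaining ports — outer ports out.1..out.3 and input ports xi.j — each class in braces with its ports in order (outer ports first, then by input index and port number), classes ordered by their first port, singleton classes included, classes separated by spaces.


equal; the common form is {out.1, x3.1} {out.2} {out.3} {x1.1} {x1.2, x1.3, x5.2, x5.3} {x2.1, x4.2} {x2.2} {x2.3} {x3.2} {x3.3} {x4.1} {x4.3} {x5.1}

The first expression reduces to {out.1, x3.1} {out.2} {out.3} {x1.1} {x1.2, x1.3, x5.2, x5.3} {x2.1, x4.2} {x2.2} {x2.3} {x3.2} {x3.3} {x4.1} {x4.3} {x5.1}
The second expression reduces to {out.1, x3.1} {out.2} {out.3} {x1.1} {x1.2, x1.3, x5.2, x5.3} {x2.1, x4.2} {x2.2} {x2.3} {x3.2} {x3.3} {x4.1} {x4.3} {x5.1}
One common form — equal.


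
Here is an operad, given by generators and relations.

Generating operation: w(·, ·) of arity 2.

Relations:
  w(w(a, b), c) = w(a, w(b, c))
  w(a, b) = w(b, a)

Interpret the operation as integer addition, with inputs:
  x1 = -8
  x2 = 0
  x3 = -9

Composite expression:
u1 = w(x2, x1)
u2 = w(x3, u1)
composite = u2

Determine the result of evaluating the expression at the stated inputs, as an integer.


w(x2, x1) = -8
w(x3, w(x2, x1)) = -17

-17


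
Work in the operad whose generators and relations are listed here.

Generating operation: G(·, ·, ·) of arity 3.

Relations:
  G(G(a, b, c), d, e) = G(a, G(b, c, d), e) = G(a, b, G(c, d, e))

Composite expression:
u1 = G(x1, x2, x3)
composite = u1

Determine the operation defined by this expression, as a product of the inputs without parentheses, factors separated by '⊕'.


Under associativity of G, the answer is the x's in reading order.
G(x1, x2, x3) collapses to x1 ⊕ x2 ⊕ x3

x1 ⊕ x2 ⊕ x3


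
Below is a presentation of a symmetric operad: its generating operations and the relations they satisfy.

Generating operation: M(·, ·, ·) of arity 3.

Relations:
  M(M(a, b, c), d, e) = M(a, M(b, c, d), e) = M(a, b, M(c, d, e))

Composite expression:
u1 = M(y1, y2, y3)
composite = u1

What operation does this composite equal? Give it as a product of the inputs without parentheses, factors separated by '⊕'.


y1 ⊕ y2 ⊕ y3

The M-tree's shape is irrelevant; the y-reading-order decides.
M(y1, y2, y3) spells out as y1 ⊕ y2 ⊕ y3


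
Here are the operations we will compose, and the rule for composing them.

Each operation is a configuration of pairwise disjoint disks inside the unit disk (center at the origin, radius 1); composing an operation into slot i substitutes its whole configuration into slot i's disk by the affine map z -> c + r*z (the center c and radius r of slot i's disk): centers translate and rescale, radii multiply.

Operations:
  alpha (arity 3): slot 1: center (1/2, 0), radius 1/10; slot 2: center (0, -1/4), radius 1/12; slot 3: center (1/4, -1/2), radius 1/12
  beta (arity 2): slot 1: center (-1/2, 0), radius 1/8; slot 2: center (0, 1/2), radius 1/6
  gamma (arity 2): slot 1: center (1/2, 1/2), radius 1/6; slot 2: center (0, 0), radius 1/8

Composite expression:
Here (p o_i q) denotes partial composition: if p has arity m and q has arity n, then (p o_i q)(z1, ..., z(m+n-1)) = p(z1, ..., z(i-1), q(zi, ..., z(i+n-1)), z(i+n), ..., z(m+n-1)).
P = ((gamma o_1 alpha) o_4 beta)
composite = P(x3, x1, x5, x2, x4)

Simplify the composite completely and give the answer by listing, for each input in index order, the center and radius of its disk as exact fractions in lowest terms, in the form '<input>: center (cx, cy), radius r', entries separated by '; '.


x1: center (1/2, 11/24), radius 1/72; x2: center (-1/16, 0), radius 1/64; x3: center (7/12, 1/2), radius 1/60; x4: center (0, 1/16), radius 1/48; x5: center (13/24, 5/12), radius 1/72


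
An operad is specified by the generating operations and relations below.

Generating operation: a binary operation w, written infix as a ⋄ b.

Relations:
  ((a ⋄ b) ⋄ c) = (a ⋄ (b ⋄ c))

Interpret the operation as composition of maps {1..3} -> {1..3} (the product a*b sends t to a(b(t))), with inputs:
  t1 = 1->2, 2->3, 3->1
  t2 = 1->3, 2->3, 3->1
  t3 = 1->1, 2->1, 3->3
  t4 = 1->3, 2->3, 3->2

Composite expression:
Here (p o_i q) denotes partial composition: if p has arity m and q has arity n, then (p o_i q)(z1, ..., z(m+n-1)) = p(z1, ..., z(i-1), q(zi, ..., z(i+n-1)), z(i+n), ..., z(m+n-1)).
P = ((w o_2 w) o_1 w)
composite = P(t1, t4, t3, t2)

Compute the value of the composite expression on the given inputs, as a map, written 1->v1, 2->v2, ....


(t1 ⋄ t4) = 1->1, 2->1, 3->3
(t3 ⋄ t2) = 1->3, 2->3, 3->1
((t1 ⋄ t4) ⋄ (t3 ⋄ t2)) = 1->3, 2->3, 3->1

1->3, 2->3, 3->1


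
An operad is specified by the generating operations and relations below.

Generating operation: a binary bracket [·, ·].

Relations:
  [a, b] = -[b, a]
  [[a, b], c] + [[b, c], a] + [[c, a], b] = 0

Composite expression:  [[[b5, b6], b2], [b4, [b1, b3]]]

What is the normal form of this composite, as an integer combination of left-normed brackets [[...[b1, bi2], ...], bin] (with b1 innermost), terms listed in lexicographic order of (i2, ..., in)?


-[[[[[b1, b3], b4], b2], b5], b6] + [[[[[b1, b3], b4], b2], b6], b5] + [[[[[b1, b3], b4], b5], b6], b2] - [[[[[b1, b3], b4], b6], b5], b2]


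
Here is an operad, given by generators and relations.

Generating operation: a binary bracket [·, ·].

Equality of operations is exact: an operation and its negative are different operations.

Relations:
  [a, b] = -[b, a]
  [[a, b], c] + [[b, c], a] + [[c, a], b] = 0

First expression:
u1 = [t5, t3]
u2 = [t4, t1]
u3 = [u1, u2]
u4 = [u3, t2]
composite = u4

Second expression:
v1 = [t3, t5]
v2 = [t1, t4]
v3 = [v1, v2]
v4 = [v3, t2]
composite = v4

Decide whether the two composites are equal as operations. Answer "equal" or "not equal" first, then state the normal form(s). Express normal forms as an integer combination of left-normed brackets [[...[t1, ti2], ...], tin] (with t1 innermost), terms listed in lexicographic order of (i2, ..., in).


equal — both sides give -[[[[t1, t4], t3], t5], t2] + [[[[t1, t4], t5], t3], t2]


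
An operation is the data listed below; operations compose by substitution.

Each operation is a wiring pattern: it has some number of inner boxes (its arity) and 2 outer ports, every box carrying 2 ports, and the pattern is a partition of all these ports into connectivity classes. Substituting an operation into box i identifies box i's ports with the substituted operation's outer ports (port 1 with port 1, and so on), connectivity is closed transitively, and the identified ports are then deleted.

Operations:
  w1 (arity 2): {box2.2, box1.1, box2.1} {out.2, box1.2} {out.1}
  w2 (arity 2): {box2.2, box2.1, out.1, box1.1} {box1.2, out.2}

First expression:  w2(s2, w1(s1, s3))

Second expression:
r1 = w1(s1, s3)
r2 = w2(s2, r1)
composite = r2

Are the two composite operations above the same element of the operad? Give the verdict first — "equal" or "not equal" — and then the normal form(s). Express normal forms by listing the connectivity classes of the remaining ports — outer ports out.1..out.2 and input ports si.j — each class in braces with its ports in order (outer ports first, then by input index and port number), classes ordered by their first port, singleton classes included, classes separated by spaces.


The first expression, normalized: {out.1, s1.2, s2.1} {out.2, s2.2} {s1.1, s3.1, s3.2}
The second expression, normalized: {out.1, s1.2, s2.1} {out.2, s2.2} {s1.1, s3.1, s3.2}
Same normal form: equal.

equal — both sides give {out.1, s1.2, s2.1} {out.2, s2.2} {s1.1, s3.1, s3.2}


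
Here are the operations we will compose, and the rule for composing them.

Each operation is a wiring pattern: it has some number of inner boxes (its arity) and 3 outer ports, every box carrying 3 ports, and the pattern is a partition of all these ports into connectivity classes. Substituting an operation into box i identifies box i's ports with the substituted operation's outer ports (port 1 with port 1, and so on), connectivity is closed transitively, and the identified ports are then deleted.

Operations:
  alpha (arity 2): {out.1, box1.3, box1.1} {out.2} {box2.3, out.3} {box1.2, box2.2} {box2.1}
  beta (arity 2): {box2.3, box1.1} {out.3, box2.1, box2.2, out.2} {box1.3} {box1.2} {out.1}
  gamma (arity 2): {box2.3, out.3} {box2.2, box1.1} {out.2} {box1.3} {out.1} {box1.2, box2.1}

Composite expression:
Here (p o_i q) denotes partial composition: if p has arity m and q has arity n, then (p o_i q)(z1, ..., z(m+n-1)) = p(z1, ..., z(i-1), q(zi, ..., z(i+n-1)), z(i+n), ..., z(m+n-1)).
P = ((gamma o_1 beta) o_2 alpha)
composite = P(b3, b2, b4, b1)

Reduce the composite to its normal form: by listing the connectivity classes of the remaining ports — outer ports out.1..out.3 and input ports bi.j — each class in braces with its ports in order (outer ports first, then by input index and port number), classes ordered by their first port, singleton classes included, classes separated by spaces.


{out.1} {out.2} {out.3, b1.3} {b1.1, b2.1, b2.3} {b1.2} {b2.2, b4.2} {b3.1, b4.3} {b3.2} {b3.3} {b4.1}

Connectivity passes through glued gamma-boundaries; trace each wire chain.
after alpha, the pattern on (b2, b4) reads {out.1, b2.1, b2.3} {out.2} {out.3, b4.3} {b2.2, b4.2} {b4.1} (out.j = its outer ports)
after beta, the pattern on (b3, b2, b4) reads {out.1} {out.2, out.3, b2.1, b2.3} {b2.2, b4.2} {b3.1, b4.3} {b3.2} {b3.3} {b4.1} (out.j = its outer ports)
after gamma, the pattern on (b3, b2, b4, b1) reads {out.1} {out.2} {out.3, b1.3} {b1.1, b2.1, b2.3} {b1.2} {b2.2, b4.2} {b3.1, b4.3} {b3.2} {b3.3} {b4.1} (out.j = its outer ports)


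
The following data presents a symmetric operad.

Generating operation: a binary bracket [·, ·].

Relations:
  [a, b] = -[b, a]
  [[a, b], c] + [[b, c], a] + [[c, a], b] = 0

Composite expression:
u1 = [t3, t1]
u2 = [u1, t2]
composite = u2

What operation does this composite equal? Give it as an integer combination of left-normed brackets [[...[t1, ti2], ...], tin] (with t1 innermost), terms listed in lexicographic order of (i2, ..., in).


-[[t1, t3], t2]

In the tensor algebra, words opening t1 carry the t1-anchored form.
Composite bracket: [[t3, t1], t2]
Applying ab - ba throughout gives 4 signed words (2^2 = 4).
Coefficients come from the t1-initial words:
  t1t3t2 appears with sign -1, giving the term -[[t1, t3], t2]


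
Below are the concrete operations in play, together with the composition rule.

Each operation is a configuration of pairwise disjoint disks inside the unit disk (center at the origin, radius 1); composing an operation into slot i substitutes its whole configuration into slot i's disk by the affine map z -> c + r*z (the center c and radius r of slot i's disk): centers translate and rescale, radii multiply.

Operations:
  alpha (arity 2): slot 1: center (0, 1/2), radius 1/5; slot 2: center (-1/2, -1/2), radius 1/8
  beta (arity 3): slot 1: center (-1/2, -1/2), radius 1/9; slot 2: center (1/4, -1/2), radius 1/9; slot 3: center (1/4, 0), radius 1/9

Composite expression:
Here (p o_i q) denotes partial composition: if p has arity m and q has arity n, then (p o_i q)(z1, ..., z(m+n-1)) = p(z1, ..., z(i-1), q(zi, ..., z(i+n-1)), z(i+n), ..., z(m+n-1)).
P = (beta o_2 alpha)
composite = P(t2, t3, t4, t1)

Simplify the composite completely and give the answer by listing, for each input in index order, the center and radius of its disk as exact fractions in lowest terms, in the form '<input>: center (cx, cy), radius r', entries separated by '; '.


Follow each t-input down from beta: c' goes to c + r*c', radius to r*r'.
for t2, the 1-step affine chain lands on center (-1/2, -1/2), radius 1/9
for t3, the 2-step affine chain lands on center (1/4, -4/9), radius 1/45
for t4, the 2-step affine chain lands on center (7/36, -5/9), radius 1/72
for t1, the 1-step affine chain lands on center (1/4, 0), radius 1/9

t1: center (1/4, 0), radius 1/9; t2: center (-1/2, -1/2), radius 1/9; t3: center (1/4, -4/9), radius 1/45; t4: center (7/36, -5/9), radius 1/72


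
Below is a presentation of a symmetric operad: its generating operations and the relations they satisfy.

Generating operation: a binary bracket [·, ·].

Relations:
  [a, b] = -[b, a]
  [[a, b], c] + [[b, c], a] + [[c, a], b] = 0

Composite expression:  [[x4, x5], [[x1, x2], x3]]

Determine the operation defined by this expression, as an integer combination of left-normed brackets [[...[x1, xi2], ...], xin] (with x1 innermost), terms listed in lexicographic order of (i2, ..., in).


Skip Jacobi rewriting: expand, keep x1-initial words, read off terms.
Composite bracket: [[x4, x5], [[x1, x2], x3]]
Each bracket splits as ab - ba, giving 16 signed words (2^4 = 16).
Words beginning with x1 determine it all:
  x1x2x3x4x5 appears with sign -1, giving the term -[[[[x1, x2], x3], x4], x5]
  x1x2x3x5x4 appears with sign +1, giving the term +[[[[x1, x2], x3], x5], x4]

-[[[[x1, x2], x3], x4], x5] + [[[[x1, x2], x3], x5], x4]


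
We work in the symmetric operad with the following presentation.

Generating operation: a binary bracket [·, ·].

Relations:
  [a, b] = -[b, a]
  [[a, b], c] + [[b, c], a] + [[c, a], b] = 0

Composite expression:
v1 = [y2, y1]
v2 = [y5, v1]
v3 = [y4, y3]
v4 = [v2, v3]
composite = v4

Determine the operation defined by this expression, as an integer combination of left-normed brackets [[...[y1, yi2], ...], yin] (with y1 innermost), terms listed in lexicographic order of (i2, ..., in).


-[[[[y1, y2], y5], y3], y4] + [[[[y1, y2], y5], y4], y3]

Skip Jacobi rewriting: expand, keep y1-initial words, read off terms.
Composite bracket: [[y5, [y2, y1]], [y4, y3]]
Applying ab - ba throughout gives 16 signed words (2^4 = 16).
Coefficients come from the y1-initial words:
  word y1y2y5y3y4 has sign -1, contributing -[[[[y1, y2], y5], y3], y4]
  word y1y2y5y4y3 has sign +1, contributing +[[[[y1, y2], y5], y4], y3]


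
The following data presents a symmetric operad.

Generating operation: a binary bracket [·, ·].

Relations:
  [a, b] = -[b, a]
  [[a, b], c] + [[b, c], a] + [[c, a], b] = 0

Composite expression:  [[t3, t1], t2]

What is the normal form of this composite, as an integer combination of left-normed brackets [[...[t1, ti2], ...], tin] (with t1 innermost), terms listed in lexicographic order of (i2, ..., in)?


Expand each bracket as ab - ba; the t1-initial words give the coefficients.
Composite bracket: [[t3, t1], t2]
Each bracket splits as ab - ba, giving 4 signed words (2^2 = 4).
Only words starting with t1 matter:
  t1t3t2 (sign -1) contributes -[[t1, t3], t2]

-[[t1, t3], t2]


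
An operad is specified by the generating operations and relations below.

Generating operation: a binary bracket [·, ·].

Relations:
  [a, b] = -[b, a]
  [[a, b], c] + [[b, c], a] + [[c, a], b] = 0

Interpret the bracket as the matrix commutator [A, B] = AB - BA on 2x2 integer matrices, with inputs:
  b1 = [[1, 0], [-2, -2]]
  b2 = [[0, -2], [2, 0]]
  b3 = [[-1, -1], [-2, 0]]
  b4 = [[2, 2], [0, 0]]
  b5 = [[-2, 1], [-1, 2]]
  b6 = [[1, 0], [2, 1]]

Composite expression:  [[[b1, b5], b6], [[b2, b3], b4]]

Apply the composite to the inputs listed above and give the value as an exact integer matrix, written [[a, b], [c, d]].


[[224, 336], [-16, -224]]

[b1, b5] = [[2, 3], [11, -2]]
[[b1, b5], b6] = [[6, 0], [-8, -6]]
[b2, b3] = [[6, -2], [-2, -6]]
[[b2, b3], b4] = [[4, 28], [-4, -4]]
[[[b1, b5], b6], [[b2, b3], b4]] = [[224, 336], [-16, -224]]
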